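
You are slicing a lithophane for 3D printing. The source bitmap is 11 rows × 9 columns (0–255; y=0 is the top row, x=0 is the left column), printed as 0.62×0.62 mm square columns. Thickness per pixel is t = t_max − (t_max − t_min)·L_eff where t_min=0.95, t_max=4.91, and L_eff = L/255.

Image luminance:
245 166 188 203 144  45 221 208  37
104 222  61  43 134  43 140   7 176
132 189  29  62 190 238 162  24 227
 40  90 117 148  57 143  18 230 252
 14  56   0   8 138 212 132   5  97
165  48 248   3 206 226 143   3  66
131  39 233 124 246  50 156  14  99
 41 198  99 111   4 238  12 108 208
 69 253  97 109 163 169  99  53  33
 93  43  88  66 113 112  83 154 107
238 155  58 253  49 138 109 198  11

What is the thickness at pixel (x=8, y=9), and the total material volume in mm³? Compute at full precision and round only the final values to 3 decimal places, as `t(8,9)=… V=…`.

t(8,9)=3.248 V=116.837

span = t_max - t_min = 4.91 - 0.95 = 3.960
L(8,9) = 107, L_eff = 107/255 = 0.419608
t(8,9) = 4.91 - 3.960·0.419608 = 3.248
Σt over all 11·9 pixels = 2583537/8500 ≈ 303.9455294
V = pitch²·Σt = 0.62²·2583537/8500 = 116.837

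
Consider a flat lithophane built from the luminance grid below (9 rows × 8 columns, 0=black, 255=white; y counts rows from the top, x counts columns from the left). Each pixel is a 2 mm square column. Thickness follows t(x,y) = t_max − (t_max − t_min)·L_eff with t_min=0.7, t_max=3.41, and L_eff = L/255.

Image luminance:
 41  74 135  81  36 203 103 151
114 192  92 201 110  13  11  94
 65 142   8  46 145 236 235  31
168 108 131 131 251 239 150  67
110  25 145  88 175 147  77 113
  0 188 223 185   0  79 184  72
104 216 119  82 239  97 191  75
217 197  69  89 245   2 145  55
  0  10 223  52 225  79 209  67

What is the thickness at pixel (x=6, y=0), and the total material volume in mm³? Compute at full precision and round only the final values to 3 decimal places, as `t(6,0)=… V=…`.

span = t_max - t_min = 3.41 - 0.7 = 2.710
L(6,0) = 103, L_eff = 103/255 = 0.403922
t(6,0) = 3.41 - 2.710·0.403922 = 2.315
Σt over all 9·8 pixels = 654033/4250 ≈ 153.8901176
V = pitch²·Σt = 2²·654033/4250 = 615.560

t(6,0)=2.315 V=615.560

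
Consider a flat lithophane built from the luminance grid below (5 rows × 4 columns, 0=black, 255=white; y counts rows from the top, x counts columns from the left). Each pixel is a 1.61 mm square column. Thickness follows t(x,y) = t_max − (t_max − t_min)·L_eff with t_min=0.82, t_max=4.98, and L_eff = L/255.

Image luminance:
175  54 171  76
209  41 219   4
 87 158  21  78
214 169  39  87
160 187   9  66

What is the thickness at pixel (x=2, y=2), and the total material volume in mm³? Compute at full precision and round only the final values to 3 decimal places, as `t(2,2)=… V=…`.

t(2,2)=4.637 V=164.127

span = t_max - t_min = 4.98 - 0.82 = 4.160
L(2,2) = 21, L_eff = 21/255 = 0.082353
t(2,2) = 4.98 - 4.160·0.082353 = 4.637
Σt over all 5·4 pixels = 403654/6375 ≈ 63.3182745
V = pitch²·Σt = 1.61²·403654/6375 = 164.127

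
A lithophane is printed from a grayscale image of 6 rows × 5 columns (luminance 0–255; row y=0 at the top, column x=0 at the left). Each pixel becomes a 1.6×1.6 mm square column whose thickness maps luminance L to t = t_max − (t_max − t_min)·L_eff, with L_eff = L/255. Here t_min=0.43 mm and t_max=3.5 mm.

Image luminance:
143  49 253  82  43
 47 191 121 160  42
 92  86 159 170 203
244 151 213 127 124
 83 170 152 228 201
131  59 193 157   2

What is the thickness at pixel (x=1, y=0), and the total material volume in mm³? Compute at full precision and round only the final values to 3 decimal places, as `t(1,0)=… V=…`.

t(1,0)=2.910 V=143.176

span = t_max - t_min = 3.5 - 0.43 = 3.070
L(1,0) = 49, L_eff = 49/255 = 0.192157
t(1,0) = 3.5 - 3.070·0.192157 = 2.910
Σt over all 6·5 pixels = 356542/6375 ≈ 55.9281569
V = pitch²·Σt = 1.6²·356542/6375 = 143.176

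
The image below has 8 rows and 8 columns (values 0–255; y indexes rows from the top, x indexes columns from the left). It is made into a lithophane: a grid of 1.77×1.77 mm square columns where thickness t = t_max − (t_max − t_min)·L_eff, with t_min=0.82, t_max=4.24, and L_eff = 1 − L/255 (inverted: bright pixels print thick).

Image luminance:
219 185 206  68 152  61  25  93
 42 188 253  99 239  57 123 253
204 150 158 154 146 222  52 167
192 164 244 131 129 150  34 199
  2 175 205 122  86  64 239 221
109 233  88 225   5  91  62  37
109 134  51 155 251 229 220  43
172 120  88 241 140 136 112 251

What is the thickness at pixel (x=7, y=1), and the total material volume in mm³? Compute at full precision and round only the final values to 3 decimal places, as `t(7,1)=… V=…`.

span = t_max - t_min = 4.24 - 0.82 = 3.420
L(7,1) = 253, L_eff = 1 - 253/255 = 0.007843 (inverted)
t(7,1) = 4.24 - 3.420·0.007843 = 4.213
Σt over all 8·8 pixels = 149203/850 ≈ 175.5329412
V = pitch²·Σt = 1.77²·149203/850 = 549.927

t(7,1)=4.213 V=549.927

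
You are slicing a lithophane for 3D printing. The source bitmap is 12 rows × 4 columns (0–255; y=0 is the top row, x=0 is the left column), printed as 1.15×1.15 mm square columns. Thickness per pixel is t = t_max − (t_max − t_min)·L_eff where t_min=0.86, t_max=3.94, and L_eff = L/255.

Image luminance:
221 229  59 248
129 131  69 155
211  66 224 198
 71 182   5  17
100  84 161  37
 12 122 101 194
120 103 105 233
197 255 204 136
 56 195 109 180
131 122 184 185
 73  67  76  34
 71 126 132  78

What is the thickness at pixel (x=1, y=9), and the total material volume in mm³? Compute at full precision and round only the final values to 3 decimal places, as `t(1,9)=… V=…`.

t(1,9)=2.466 V=151.106

span = t_max - t_min = 3.94 - 0.86 = 3.080
L(1,9) = 122, L_eff = 122/255 = 0.478431
t(1,9) = 3.94 - 3.080·0.478431 = 2.466
Σt over all 12·4 pixels = 242798/2125 ≈ 114.2578824
V = pitch²·Σt = 1.15²·242798/2125 = 151.106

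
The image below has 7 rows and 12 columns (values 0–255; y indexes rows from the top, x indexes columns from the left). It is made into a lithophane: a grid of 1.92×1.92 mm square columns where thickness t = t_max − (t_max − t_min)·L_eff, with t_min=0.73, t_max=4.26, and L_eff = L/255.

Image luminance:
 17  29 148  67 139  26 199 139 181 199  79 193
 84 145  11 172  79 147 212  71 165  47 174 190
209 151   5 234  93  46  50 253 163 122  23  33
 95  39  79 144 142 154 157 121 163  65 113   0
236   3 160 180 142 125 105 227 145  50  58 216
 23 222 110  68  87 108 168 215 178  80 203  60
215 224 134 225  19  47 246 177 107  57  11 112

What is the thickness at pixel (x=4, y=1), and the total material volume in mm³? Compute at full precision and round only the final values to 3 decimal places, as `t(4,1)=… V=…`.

span = t_max - t_min = 4.26 - 0.73 = 3.530
L(4,1) = 79, L_eff = 79/255 = 0.309804
t(4,1) = 4.26 - 3.530·0.309804 = 3.166
Σt over all 7·12 pixels = 548549/2550 ≈ 215.1172549
V = pitch²·Σt = 1.92²·548549/2550 = 793.008

t(4,1)=3.166 V=793.008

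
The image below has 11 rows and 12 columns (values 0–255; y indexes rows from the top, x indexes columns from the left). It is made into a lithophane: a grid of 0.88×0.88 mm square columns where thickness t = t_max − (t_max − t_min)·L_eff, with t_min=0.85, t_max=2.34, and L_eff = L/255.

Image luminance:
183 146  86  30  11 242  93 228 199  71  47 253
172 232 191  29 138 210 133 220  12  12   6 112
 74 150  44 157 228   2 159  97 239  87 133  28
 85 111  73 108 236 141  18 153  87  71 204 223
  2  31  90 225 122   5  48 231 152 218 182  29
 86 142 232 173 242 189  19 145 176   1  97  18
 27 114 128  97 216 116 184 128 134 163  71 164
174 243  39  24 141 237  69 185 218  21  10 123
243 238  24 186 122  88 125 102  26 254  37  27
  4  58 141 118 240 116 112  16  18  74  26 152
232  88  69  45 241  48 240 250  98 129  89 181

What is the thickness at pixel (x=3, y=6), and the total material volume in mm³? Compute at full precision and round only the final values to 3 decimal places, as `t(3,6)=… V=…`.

span = t_max - t_min = 2.34 - 0.85 = 1.490
L(3,6) = 97, L_eff = 97/255 = 0.380392
t(3,6) = 2.34 - 1.490·0.380392 = 1.773
Σt over all 11·12 pixels = 2738621/12750 ≈ 214.7938039
V = pitch²·Σt = 0.88²·2738621/12750 = 166.336

t(3,6)=1.773 V=166.336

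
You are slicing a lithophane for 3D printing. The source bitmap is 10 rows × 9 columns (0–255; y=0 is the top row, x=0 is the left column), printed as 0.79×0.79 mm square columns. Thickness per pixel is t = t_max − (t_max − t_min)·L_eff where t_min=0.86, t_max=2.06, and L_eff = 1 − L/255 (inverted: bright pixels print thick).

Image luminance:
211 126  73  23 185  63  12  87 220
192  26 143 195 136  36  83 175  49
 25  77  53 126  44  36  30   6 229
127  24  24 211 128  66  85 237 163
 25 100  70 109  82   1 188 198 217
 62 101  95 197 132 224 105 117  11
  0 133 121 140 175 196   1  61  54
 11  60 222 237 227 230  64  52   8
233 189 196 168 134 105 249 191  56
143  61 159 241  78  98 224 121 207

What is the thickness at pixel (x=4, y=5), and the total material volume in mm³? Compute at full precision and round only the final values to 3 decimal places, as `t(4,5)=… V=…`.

span = t_max - t_min = 2.06 - 0.86 = 1.200
L(4,5) = 132, L_eff = 1 - 132/255 = 0.482353 (inverted)
t(4,5) = 2.06 - 1.200·0.482353 = 1.481
Σt over all 10·9 pixels = 10821/85 ≈ 127.3058824
V = pitch²·Σt = 0.79²·10821/85 = 79.452

t(4,5)=1.481 V=79.452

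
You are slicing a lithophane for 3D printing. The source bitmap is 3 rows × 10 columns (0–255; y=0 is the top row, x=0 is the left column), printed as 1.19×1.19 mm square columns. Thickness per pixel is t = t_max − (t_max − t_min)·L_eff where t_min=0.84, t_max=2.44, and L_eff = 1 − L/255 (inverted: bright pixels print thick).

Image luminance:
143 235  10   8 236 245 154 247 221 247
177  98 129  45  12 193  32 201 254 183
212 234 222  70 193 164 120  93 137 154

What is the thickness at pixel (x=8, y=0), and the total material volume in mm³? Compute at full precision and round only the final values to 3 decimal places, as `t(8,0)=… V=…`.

span = t_max - t_min = 2.44 - 0.84 = 1.600
L(8,0) = 221, L_eff = 1 - 221/255 = 0.133333 (inverted)
t(8,0) = 2.44 - 1.600·0.133333 = 2.227
Σt over all 3·10 pixels = 69482/1275 ≈ 54.4956863
V = pitch²·Σt = 1.19²·69482/1275 = 77.171

t(8,0)=2.227 V=77.171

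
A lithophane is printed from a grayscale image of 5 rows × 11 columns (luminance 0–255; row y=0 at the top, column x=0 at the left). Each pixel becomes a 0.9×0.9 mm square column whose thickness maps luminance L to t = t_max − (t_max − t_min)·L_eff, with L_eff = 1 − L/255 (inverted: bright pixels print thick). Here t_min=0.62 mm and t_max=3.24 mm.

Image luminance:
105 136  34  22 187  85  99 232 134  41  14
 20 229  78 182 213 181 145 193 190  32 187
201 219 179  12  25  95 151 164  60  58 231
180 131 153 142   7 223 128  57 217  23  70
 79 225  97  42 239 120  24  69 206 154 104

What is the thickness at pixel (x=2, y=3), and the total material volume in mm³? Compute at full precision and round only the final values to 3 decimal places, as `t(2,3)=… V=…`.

span = t_max - t_min = 3.24 - 0.62 = 2.620
L(2,3) = 153, L_eff = 1 - 153/255 = 0.400000 (inverted)
t(2,3) = 3.24 - 2.620·0.400000 = 2.192
Σt over all 5·11 pixels = 1328719/12750 ≈ 104.2132549
V = pitch²·Σt = 0.9²·1328719/12750 = 84.413

t(2,3)=2.192 V=84.413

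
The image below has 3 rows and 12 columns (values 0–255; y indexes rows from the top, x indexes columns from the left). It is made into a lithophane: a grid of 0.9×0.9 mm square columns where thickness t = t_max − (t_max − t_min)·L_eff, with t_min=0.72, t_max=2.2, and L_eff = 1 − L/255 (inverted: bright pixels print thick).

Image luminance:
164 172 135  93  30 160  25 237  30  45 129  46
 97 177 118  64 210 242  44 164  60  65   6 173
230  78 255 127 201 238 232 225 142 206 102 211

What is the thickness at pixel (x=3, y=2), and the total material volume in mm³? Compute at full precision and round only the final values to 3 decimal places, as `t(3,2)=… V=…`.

span = t_max - t_min = 2.2 - 0.72 = 1.480
L(3,2) = 127, L_eff = 1 - 127/255 = 0.501961 (inverted)
t(3,2) = 2.2 - 1.480·0.501961 = 1.457
Σt over all 3·12 pixels = 347761/6375 ≈ 54.5507451
V = pitch²·Σt = 0.9²·347761/6375 = 44.186

t(3,2)=1.457 V=44.186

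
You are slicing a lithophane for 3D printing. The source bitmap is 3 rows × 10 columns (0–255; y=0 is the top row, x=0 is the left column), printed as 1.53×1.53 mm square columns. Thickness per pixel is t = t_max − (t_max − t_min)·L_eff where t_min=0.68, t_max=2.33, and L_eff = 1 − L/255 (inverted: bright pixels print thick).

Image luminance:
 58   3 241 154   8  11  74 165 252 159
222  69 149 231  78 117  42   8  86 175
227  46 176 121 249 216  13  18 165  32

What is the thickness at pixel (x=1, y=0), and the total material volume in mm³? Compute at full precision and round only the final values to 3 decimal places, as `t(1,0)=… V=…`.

t(1,0)=0.699 V=101.753

span = t_max - t_min = 2.33 - 0.68 = 1.650
L(1,0) = 3, L_eff = 1 - 3/255 = 0.988235 (inverted)
t(1,0) = 2.33 - 1.650·0.988235 = 0.699
Σt over all 3·10 pixels = 14779/340 ≈ 43.4676471
V = pitch²·Σt = 1.53²·14779/340 = 101.753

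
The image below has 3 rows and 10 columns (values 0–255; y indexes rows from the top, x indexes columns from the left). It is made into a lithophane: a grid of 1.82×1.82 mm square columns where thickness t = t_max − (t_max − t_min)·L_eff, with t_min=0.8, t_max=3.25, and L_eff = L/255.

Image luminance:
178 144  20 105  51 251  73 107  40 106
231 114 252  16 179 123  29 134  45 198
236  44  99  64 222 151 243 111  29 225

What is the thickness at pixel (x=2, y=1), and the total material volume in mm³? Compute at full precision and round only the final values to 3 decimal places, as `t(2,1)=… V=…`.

span = t_max - t_min = 3.25 - 0.8 = 2.450
L(2,1) = 252, L_eff = 252/255 = 0.988235
t(2,1) = 3.25 - 2.450·0.988235 = 0.829
Σt over all 3·10 pixels = 31007/510 ≈ 60.7980392
V = pitch²·Σt = 1.82²·31007/510 = 201.387

t(2,1)=0.829 V=201.387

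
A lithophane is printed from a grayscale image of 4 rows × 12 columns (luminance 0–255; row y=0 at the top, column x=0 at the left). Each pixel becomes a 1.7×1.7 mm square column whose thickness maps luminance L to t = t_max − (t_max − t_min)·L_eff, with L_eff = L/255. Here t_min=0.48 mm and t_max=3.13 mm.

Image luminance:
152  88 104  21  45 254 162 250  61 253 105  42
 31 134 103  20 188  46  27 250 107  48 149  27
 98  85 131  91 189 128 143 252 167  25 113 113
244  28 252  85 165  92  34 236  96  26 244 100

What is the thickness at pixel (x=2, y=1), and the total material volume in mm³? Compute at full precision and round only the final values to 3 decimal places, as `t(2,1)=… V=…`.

t(2,1)=2.060 V=259.880

span = t_max - t_min = 3.13 - 0.48 = 2.650
L(2,1) = 103, L_eff = 103/255 = 0.403922
t(2,1) = 3.13 - 2.650·0.403922 = 2.060
Σt over all 4·12 pixels = 114653/1275 ≈ 89.9239216
V = pitch²·Σt = 1.7²·114653/1275 = 259.880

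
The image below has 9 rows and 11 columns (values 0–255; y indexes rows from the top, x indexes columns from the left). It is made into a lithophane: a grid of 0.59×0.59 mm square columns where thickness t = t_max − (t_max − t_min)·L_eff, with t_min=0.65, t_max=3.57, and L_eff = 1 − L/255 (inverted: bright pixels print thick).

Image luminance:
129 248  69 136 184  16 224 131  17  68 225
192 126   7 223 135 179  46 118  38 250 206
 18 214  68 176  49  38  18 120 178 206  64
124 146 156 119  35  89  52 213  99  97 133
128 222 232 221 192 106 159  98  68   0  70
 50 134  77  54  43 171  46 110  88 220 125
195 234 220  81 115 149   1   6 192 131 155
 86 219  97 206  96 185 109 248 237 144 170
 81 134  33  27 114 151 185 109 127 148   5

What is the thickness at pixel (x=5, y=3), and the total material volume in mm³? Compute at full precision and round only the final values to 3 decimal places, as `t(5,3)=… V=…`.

t(5,3)=1.669 V=71.760

span = t_max - t_min = 3.57 - 0.65 = 2.920
L(5,3) = 89, L_eff = 1 - 89/255 = 0.650980 (inverted)
t(5,3) = 3.57 - 2.920·0.650980 = 1.669
Σt over all 9·11 pixels = 5256761/25500 ≈ 206.1474902
V = pitch²·Σt = 0.59²·5256761/25500 = 71.760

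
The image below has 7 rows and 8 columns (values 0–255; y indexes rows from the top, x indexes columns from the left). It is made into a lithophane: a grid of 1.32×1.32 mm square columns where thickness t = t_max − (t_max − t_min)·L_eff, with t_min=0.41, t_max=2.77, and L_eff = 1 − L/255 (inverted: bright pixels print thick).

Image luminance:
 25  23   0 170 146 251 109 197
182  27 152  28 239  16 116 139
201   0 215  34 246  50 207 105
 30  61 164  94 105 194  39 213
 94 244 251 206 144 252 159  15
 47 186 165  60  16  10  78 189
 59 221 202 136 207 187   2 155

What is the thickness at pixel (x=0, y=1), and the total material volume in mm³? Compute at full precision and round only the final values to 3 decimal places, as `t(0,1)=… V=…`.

span = t_max - t_min = 2.77 - 0.41 = 2.360
L(0,1) = 182, L_eff = 1 - 182/255 = 0.286275 (inverted)
t(0,1) = 2.77 - 2.360·0.286275 = 2.094
Σt over all 7·8 pixels = 563087/6375 ≈ 88.3273725
V = pitch²·Σt = 1.32²·563087/6375 = 153.902

t(0,1)=2.094 V=153.902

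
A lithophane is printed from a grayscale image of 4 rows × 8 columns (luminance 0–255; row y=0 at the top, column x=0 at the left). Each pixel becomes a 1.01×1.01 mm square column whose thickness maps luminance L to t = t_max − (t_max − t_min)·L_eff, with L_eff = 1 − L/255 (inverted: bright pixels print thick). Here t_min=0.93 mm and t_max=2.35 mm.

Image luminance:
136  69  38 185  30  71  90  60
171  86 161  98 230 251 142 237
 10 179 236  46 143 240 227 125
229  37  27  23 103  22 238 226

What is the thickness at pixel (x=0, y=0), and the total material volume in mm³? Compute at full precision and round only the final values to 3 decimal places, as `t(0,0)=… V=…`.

span = t_max - t_min = 2.35 - 0.93 = 1.420
L(0,0) = 136, L_eff = 1 - 136/255 = 0.466667 (inverted)
t(0,0) = 2.35 - 1.420·0.466667 = 1.687
Σt over all 4·8 pixels = 337613/6375 ≈ 52.9589020
V = pitch²·Σt = 1.01²·337613/6375 = 54.023

t(0,0)=1.687 V=54.023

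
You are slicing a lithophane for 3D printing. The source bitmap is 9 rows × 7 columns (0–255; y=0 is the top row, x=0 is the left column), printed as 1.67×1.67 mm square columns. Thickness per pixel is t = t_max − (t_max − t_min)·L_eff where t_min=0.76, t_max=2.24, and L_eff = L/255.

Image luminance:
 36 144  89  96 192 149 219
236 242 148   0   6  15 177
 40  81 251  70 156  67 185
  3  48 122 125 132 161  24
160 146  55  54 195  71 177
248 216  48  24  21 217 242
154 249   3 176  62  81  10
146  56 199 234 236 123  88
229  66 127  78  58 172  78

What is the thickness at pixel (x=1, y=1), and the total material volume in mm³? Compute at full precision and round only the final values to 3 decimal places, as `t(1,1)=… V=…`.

span = t_max - t_min = 2.24 - 0.76 = 1.480
L(1,1) = 242, L_eff = 242/255 = 0.949020
t(1,1) = 2.24 - 1.480·0.949020 = 0.835
Σt over all 9·7 pixels = 204753/2125 ≈ 96.3543529
V = pitch²·Σt = 1.67²·204753/2125 = 268.723

t(1,1)=0.835 V=268.723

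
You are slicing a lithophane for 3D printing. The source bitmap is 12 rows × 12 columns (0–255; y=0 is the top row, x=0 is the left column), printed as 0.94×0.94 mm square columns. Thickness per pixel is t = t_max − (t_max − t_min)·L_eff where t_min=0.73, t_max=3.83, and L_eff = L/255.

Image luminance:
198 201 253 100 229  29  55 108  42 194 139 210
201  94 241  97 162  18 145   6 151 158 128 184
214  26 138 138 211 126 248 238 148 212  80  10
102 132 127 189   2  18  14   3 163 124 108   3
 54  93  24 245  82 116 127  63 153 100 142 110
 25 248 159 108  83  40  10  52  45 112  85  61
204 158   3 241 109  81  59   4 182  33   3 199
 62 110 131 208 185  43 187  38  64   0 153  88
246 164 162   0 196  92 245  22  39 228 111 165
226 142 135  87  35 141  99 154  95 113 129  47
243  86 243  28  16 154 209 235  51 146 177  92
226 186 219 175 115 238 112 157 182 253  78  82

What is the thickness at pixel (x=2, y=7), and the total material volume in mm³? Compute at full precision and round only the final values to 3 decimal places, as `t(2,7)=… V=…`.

span = t_max - t_min = 3.83 - 0.73 = 3.100
L(2,7) = 131, L_eff = 131/255 = 0.513725
t(2,7) = 3.83 - 3.100·0.513725 = 2.237
Σt over all 12·12 pixels = 285117/850 ≈ 335.4317647
V = pitch²·Σt = 0.94²·285117/850 = 296.388

t(2,7)=2.237 V=296.388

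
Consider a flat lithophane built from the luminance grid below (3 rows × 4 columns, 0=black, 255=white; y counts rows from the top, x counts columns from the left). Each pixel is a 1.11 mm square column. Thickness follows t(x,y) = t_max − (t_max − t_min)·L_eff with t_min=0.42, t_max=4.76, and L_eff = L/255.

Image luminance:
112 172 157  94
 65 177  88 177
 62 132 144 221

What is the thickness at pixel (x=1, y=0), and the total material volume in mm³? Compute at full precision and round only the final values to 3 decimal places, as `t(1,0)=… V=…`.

t(1,0)=1.833 V=36.805

span = t_max - t_min = 4.76 - 0.42 = 4.340
L(1,0) = 172, L_eff = 172/255 = 0.674510
t(1,0) = 4.76 - 4.340·0.674510 = 1.833
Σt over all 3·4 pixels = 380863/12750 ≈ 29.8716078
V = pitch²·Σt = 1.11²·380863/12750 = 36.805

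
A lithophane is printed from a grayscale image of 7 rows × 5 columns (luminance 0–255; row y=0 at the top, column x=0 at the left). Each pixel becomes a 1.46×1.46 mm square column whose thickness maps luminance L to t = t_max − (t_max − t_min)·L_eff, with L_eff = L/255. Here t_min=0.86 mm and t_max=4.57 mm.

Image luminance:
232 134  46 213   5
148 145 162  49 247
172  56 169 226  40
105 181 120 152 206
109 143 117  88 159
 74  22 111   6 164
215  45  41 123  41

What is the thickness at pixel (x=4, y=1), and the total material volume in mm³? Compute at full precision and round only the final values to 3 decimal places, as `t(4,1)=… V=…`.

t(4,1)=0.976 V=208.649

span = t_max - t_min = 4.57 - 0.86 = 3.710
L(4,1) = 247, L_eff = 247/255 = 0.968627
t(4,1) = 4.57 - 3.710·0.968627 = 0.976
Σt over all 7·5 pixels = 832013/8500 ≈ 97.8838824
V = pitch²·Σt = 1.46²·832013/8500 = 208.649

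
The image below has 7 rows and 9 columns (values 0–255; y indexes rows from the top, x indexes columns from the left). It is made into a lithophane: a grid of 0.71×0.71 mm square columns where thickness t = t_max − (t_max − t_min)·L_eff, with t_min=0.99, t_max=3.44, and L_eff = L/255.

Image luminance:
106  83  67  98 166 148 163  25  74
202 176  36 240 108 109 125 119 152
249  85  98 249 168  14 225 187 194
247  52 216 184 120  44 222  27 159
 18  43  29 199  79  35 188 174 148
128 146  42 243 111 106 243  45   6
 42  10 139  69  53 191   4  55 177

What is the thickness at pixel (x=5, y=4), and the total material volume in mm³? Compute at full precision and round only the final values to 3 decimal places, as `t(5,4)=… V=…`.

span = t_max - t_min = 3.44 - 0.99 = 2.450
L(5,4) = 35, L_eff = 35/255 = 0.137255
t(5,4) = 3.44 - 2.450·0.137255 = 3.104
Σt over all 7·9 pixels = 182483/1275 ≈ 143.1239216
V = pitch²·Σt = 0.71²·182483/1275 = 72.149

t(5,4)=3.104 V=72.149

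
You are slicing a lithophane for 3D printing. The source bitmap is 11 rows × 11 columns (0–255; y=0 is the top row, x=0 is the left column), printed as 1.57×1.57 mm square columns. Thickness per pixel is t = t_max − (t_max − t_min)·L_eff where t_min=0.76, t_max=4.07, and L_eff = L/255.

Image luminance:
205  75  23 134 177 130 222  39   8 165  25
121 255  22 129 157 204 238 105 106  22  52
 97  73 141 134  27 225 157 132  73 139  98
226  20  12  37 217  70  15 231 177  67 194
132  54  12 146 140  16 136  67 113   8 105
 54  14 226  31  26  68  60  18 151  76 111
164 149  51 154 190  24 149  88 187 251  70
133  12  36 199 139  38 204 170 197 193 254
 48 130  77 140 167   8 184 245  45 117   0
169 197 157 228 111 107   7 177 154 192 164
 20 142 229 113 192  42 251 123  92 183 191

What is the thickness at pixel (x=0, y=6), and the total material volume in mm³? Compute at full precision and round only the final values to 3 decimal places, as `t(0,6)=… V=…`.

t(0,6)=1.941 V=753.348

span = t_max - t_min = 4.07 - 0.76 = 3.310
L(0,6) = 164, L_eff = 164/255 = 0.643137
t(0,6) = 4.07 - 3.310·0.643137 = 1.941
Σt over all 11·11 pixels = 2597857/8500 ≈ 305.6302353
V = pitch²·Σt = 1.57²·2597857/8500 = 753.348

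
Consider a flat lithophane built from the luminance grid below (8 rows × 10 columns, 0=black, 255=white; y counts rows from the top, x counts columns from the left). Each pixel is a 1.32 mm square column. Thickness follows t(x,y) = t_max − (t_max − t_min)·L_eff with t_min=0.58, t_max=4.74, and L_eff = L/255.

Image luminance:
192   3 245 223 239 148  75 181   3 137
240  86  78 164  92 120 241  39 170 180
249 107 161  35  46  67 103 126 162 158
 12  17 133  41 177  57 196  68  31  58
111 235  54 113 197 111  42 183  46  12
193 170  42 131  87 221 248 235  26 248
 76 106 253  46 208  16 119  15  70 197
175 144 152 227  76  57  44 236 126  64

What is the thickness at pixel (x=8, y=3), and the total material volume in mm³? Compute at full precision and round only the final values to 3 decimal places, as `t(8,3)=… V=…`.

t(8,3)=4.234 V=377.264

span = t_max - t_min = 4.74 - 0.58 = 4.160
L(8,3) = 31, L_eff = 31/255 = 0.121569
t(8,3) = 4.74 - 4.160·0.121569 = 4.234
Σt over all 8·10 pixels = 460104/2125 ≈ 216.5195294
V = pitch²·Σt = 1.32²·460104/2125 = 377.264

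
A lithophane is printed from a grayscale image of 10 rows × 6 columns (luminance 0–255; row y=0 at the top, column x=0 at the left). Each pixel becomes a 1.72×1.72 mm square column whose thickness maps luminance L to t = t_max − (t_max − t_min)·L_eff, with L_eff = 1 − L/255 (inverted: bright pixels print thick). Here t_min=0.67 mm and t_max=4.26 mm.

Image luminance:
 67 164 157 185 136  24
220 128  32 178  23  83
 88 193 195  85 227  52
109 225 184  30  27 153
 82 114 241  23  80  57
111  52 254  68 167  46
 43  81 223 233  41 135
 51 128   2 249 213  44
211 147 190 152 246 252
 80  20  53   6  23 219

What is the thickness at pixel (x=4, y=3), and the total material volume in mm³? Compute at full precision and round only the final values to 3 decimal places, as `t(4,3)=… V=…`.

t(4,3)=1.050 V=423.053

span = t_max - t_min = 4.26 - 0.67 = 3.590
L(4,3) = 27, L_eff = 1 - 27/255 = 0.894118 (inverted)
t(4,3) = 4.26 - 3.590·0.894118 = 1.050
Σt over all 10·6 pixels = 607753/4250 ≈ 143.0007059
V = pitch²·Σt = 1.72²·607753/4250 = 423.053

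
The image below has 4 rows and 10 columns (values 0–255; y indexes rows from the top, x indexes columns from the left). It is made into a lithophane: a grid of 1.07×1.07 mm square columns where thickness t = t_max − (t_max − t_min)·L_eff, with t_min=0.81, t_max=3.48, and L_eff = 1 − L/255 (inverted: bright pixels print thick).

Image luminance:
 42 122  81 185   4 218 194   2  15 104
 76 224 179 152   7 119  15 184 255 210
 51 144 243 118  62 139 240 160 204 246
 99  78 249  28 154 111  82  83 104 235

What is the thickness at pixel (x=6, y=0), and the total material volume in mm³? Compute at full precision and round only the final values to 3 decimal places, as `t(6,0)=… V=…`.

t(6,0)=2.841 V=99.647

span = t_max - t_min = 3.48 - 0.81 = 2.670
L(6,0) = 194, L_eff = 1 - 194/255 = 0.239216 (inverted)
t(6,0) = 3.48 - 2.670·0.239216 = 2.841
Σt over all 4·10 pixels = 369901/4250 ≈ 87.0355294
V = pitch²·Σt = 1.07²·369901/4250 = 99.647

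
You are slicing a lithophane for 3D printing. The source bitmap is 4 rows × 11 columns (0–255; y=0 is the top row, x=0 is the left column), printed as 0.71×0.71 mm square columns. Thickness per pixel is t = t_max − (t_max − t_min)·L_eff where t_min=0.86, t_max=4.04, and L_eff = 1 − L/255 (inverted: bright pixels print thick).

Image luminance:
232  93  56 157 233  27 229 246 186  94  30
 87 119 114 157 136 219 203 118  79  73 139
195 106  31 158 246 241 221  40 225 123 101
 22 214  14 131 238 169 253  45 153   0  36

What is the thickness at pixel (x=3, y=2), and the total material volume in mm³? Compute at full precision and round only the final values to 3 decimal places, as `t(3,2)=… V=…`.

t(3,2)=2.830 V=56.725

span = t_max - t_min = 4.04 - 0.86 = 3.180
L(3,2) = 158, L_eff = 1 - 158/255 = 0.380392 (inverted)
t(3,2) = 4.04 - 3.180·0.380392 = 2.830
Σt over all 4·11 pixels = 478237/4250 ≈ 112.5263529
V = pitch²·Σt = 0.71²·478237/4250 = 56.725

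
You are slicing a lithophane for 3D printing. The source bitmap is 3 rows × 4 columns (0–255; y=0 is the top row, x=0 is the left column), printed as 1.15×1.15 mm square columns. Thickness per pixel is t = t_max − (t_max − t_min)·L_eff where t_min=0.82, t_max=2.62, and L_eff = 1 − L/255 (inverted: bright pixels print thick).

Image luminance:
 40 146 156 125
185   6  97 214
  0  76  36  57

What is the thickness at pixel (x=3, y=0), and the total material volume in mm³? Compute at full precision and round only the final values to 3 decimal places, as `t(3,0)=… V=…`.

span = t_max - t_min = 2.62 - 0.82 = 1.800
L(3,0) = 125, L_eff = 1 - 125/255 = 0.509804 (inverted)
t(3,0) = 2.62 - 1.800·0.509804 = 1.702
Σt over all 3·4 pixels = 7596/425 ≈ 17.8729412
V = pitch²·Σt = 1.15²·7596/425 = 23.637

t(3,0)=1.702 V=23.637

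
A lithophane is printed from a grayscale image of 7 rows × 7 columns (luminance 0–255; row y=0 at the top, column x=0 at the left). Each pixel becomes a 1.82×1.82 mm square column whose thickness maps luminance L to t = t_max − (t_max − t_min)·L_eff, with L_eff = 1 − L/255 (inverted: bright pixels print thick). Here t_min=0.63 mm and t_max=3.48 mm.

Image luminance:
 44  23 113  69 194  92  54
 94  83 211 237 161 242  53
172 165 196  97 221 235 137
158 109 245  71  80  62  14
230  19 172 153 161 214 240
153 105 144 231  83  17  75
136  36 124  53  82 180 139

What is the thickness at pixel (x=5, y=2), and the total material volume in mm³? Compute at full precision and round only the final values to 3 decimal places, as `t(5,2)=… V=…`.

t(5,2)=3.256 V=338.410

span = t_max - t_min = 3.48 - 0.63 = 2.850
L(5,2) = 235, L_eff = 1 - 235/255 = 0.078431 (inverted)
t(5,2) = 3.48 - 2.850·0.078431 = 3.256
Σt over all 7·7 pixels = 8684/85 ≈ 102.1647059
V = pitch²·Σt = 1.82²·8684/85 = 338.410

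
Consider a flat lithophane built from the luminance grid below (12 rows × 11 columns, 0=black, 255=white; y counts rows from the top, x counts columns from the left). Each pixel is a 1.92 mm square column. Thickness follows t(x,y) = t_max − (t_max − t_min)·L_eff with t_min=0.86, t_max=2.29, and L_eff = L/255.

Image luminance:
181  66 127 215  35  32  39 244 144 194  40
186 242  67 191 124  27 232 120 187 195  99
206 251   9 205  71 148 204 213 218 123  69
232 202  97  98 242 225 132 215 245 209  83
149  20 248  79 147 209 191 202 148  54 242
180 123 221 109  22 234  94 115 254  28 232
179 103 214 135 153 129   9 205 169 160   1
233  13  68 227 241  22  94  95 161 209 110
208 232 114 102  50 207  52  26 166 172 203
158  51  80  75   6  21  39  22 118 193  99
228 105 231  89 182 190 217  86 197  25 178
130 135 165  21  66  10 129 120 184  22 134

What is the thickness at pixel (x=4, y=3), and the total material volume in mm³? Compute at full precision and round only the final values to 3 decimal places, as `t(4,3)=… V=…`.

t(4,3)=0.933 V=739.053

span = t_max - t_min = 2.29 - 0.86 = 1.430
L(4,3) = 242, L_eff = 242/255 = 0.949020
t(4,3) = 2.29 - 1.430·0.949020 = 0.933
Σt over all 12·11 pixels = 1704087/8500 ≈ 200.4808235
V = pitch²·Σt = 1.92²·1704087/8500 = 739.053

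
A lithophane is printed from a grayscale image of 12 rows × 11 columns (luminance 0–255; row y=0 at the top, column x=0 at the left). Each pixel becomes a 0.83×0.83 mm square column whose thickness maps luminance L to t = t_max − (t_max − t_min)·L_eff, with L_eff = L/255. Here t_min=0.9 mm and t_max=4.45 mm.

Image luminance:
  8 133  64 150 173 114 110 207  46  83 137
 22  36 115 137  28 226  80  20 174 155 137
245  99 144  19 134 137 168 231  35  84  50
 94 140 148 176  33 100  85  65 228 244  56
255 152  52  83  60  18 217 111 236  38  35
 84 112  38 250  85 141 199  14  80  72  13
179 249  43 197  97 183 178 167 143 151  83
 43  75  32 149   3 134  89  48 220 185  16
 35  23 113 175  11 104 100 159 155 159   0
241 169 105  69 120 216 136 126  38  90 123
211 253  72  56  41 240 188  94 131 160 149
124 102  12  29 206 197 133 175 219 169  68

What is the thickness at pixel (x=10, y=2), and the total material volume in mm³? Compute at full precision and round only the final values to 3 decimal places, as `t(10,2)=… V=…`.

t(10,2)=3.754 V=255.287

span = t_max - t_min = 4.45 - 0.9 = 3.550
L(10,2) = 50, L_eff = 50/255 = 0.196078
t(10,2) = 4.45 - 3.550·0.196078 = 3.754
Σt over all 12·11 pixels = 377983/1020 ≈ 370.5715686
V = pitch²·Σt = 0.83²·377983/1020 = 255.287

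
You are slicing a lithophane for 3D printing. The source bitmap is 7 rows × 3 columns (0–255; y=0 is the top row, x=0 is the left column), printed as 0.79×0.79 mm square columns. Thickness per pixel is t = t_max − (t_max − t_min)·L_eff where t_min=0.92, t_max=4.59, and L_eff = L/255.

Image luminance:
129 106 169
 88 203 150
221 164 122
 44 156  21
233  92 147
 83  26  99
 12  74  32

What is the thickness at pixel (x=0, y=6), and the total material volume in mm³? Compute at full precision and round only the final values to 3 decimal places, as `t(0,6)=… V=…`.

span = t_max - t_min = 4.59 - 0.92 = 3.670
L(0,6) = 12, L_eff = 12/255 = 0.047059
t(0,6) = 4.59 - 3.670·0.047059 = 4.417
Σt over all 7·3 pixels = 396947/6375 ≈ 62.2661961
V = pitch²·Σt = 0.79²·396947/6375 = 38.860

t(0,6)=4.417 V=38.860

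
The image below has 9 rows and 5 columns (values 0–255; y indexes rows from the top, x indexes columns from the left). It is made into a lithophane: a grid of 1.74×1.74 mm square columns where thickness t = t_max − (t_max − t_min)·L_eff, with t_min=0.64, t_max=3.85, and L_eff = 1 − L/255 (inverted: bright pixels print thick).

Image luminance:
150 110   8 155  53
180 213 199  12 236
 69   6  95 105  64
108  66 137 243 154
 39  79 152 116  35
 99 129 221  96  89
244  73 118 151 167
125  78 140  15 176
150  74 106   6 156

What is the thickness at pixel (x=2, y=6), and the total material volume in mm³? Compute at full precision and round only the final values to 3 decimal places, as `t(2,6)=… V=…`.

t(2,6)=2.125 V=285.264

span = t_max - t_min = 3.85 - 0.64 = 3.210
L(2,6) = 118, L_eff = 1 - 118/255 = 0.537255 (inverted)
t(2,6) = 3.85 - 3.210·0.537255 = 2.125
Σt over all 9·5 pixels = 800879/8500 ≈ 94.2210588
V = pitch²·Σt = 1.74²·800879/8500 = 285.264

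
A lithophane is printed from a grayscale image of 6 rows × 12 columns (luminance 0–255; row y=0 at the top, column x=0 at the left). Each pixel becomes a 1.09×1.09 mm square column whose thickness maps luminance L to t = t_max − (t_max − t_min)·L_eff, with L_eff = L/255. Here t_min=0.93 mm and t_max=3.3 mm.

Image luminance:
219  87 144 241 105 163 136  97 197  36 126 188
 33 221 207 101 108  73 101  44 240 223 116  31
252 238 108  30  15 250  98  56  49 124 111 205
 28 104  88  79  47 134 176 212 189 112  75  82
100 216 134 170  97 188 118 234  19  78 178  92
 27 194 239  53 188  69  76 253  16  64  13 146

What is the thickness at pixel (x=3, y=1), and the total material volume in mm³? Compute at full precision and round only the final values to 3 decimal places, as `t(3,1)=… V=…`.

t(3,1)=2.361 V=182.238

span = t_max - t_min = 3.3 - 0.93 = 2.370
L(3,1) = 101, L_eff = 101/255 = 0.396078
t(3,1) = 3.3 - 2.370·0.396078 = 2.361
Σt over all 6·12 pixels = 153.386
V = pitch²·Σt = 1.09²·153.386 = 182.238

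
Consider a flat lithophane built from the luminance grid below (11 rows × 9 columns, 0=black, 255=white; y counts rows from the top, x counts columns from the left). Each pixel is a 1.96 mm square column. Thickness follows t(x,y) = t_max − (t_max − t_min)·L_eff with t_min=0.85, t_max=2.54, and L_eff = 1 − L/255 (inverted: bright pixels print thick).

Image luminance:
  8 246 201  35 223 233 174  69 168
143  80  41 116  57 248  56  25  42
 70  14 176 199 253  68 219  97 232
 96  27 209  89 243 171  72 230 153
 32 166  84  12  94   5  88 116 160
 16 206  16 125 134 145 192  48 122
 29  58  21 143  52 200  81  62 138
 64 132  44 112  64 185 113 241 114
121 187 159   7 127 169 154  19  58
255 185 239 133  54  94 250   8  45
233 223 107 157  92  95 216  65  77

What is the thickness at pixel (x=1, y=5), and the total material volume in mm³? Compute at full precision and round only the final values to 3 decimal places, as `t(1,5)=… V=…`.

t(1,5)=2.215 V=626.907

span = t_max - t_min = 2.54 - 0.85 = 1.690
L(1,5) = 206, L_eff = 1 - 206/255 = 0.192157 (inverted)
t(1,5) = 2.54 - 1.690·0.192157 = 2.215
Σt over all 11·9 pixels = 4161319/25500 ≈ 163.1889804
V = pitch²·Σt = 1.96²·4161319/25500 = 626.907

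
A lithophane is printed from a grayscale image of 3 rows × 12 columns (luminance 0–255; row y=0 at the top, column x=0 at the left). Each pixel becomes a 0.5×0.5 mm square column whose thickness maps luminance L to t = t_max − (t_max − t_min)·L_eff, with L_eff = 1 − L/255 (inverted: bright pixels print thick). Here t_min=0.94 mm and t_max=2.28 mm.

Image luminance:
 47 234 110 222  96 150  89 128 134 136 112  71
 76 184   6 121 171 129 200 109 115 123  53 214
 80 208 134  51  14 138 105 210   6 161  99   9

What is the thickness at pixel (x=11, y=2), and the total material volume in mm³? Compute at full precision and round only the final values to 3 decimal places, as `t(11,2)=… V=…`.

t(11,2)=0.987 V=14.037

span = t_max - t_min = 2.28 - 0.94 = 1.340
L(11,2) = 9, L_eff = 1 - 9/255 = 0.964706 (inverted)
t(11,2) = 2.28 - 1.340·0.964706 = 0.987
Σt over all 3·12 pixels = 1909/34 ≈ 56.1470588
V = pitch²·Σt = 0.5²·1909/34 = 14.037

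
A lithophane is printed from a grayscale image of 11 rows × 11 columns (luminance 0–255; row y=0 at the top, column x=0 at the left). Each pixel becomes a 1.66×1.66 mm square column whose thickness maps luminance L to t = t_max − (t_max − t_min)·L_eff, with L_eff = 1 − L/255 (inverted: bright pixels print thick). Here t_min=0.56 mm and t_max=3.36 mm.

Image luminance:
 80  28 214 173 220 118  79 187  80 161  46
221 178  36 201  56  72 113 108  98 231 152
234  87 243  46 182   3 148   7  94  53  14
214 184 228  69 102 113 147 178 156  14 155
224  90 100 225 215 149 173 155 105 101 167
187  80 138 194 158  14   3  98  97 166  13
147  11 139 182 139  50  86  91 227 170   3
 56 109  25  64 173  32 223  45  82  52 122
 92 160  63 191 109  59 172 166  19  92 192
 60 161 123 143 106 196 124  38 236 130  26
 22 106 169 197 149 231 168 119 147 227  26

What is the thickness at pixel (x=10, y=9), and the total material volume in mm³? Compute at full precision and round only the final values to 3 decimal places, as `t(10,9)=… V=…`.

span = t_max - t_min = 3.36 - 0.56 = 2.800
L(10,9) = 26, L_eff = 1 - 26/255 = 0.898039 (inverted)
t(10,9) = 3.36 - 2.800·0.898039 = 0.845
Σt over all 11·11 pixels = 293902/1275 ≈ 230.5113725
V = pitch²·Σt = 1.66²·293902/1275 = 635.197

t(10,9)=0.845 V=635.197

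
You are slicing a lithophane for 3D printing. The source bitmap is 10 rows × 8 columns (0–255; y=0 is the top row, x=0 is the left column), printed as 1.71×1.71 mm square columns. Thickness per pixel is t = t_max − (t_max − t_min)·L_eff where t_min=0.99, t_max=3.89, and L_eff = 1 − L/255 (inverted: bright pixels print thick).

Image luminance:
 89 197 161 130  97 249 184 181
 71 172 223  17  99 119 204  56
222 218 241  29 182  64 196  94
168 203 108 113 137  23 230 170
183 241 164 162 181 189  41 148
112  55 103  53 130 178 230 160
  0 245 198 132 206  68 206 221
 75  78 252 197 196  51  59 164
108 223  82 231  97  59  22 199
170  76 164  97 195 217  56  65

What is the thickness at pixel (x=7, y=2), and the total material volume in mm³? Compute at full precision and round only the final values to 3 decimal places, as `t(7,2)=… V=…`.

t(7,2)=2.059 V=610.224

span = t_max - t_min = 3.89 - 0.99 = 2.900
L(7,2) = 94, L_eff = 1 - 94/255 = 0.631373 (inverted)
t(7,2) = 3.89 - 2.900·0.631373 = 2.059
Σt over all 10·8 pixels = 266077/1275 ≈ 208.6878431
V = pitch²·Σt = 1.71²·266077/1275 = 610.224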